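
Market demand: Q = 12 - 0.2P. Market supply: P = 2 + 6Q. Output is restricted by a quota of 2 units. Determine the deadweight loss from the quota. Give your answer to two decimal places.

Rewriting demand in inverse form: P = 60 - 5Q.
Without the quota, 60 - 5Q = 2 + 6Q gives Q* = 5.2727.
At Q = 2 the demand price is 60 - 5(2) = 50 and the supply price is 2 + 6(2) = 14.
DWL = (1/2)(gap between curves at 2) x (Q* - 2) = (1/2)(36)(3.2727) = 58.9091.

58.91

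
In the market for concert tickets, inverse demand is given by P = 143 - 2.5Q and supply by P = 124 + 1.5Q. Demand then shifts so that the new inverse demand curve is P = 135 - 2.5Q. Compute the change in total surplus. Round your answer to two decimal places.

-30.00

Initial equilibrium: Q_0 = 4.75, P_0 = 131.125; CS_0 = (1/2)(4.75)(11.875) = 28.2031, PS_0 = (1/2)(4.75)(7.125) = 16.9219.
New equilibrium: 135 - 2.5Q = 124 + 1.5Q gives Q_1 = 2.75, P_1 = 128.125; CS_1 = 9.4531, PS_1 = 5.6719.
Change in total surplus = (9.4531 + 5.6719) - (28.2031 + 16.9219) = -30.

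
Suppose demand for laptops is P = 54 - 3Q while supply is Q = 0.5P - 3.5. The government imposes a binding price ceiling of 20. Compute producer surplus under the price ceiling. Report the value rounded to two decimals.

42.25

Rewriting supply in inverse form: P = 7 + 2Q.
Free-market equilibrium: 54 - 3Q = 7 + 2Q gives Q* = 9.4, P* = 25.8.
At the ceiling price 20, quantity supplied is (20 - 7)/2 = 6.5; supply is the short side, so Q = 6.5 trades at P = 20.
PS is the triangle above supply below 20: (1/2)(6.5)(20 - 7) = 42.25.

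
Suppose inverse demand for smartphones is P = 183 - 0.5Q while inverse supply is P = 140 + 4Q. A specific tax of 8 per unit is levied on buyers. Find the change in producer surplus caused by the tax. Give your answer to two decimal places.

-61.63

Pre-tax equilibrium: 183 - 0.5Q = 140 + 4Q gives Q* = 9.5556, P* = 178.2222.
A tax on buyers shifts demand down by 8: (183 - 8) - 0.5Q = 140 + 4Q, so Q_t = 7.7778. Buyers pay P_b = 179.1111; sellers receive P_s = P_b - 8 = 171.1111.
Producers lose the trapezoid between P_s and P* out to Q_t plus the triangle from Q_t to Q*: change in PS = 120.9877 - 182.6173 = -61.6296.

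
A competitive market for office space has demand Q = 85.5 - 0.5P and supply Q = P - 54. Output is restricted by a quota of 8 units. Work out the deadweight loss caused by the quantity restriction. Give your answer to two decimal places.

1441.50

Rewriting demand in inverse form: P = 171 - 2Q.
Rewriting supply in inverse form: P = 54 + Q.
Unrestricted equilibrium: Q* = (171 - 54)/(2 + 1) = 39.
At Q = 8 the demand price is 171 - 2(8) = 155 and the supply price is 54 + (8) = 62.
Deadweight loss is the triangle between the curves from 8 to 39: (1/2)(155 - 62)(39 - 8) = 1441.5.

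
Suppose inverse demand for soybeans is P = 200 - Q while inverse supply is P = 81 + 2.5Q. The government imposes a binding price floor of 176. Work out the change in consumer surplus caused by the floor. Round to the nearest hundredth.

-290.00

Free-market equilibrium: 200 - Q = 81 + 2.5Q gives Q* = 34, P* = 166.
At the floor price 176, quantity demanded is (200 - 176)/1 = 24; demand is the short side, so Q = 24 trades at P = 176.
CS goes from (1/2)(34)(34) = 578 to 288 (computed as (200 - 176)(24) - (1/2)(1)(24)^2), a change of -290.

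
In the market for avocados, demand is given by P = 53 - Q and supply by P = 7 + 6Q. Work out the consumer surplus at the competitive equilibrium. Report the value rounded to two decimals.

21.59

Set 53 - Q = 7 + 6Q, which gives 46 = 7Q, so Q* = 6.5714 and P* = 53 - (6.5714) = 46.4286.
CS is the area between the demand curve and P* from 0 to Q*: (1/2)(6.5714)(6.5714) = 21.5918.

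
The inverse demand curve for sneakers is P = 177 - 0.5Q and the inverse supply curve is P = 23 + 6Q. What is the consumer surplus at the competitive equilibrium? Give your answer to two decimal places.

140.33

Setting demand equal to supply, 154 = 6.5Q, so Q* = 23.6923 and P* = 165.1538.
CS is the area between the demand curve and P* from 0 to Q*: (1/2)(23.6923)(11.8462) = 140.3314.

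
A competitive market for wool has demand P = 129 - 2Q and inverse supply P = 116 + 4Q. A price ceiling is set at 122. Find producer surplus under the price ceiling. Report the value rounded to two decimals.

Free-market equilibrium: 129 - 2Q = 116 + 4Q gives Q* = 2.1667, P* = 124.6667.
At P = 122, sellers supply (122 - 116)/4 = 1.5 while buyers want more, so the quantity traded is 1.5 at price 122.
PS is the triangle above supply below 122: (1/2)(1.5)(122 - 116) = 4.5.

4.50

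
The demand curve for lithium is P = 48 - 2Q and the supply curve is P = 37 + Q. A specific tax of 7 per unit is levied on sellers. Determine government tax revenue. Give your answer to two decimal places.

9.33

Without the tax, 48 - 2Q = 37 + Q so Q* = 3.6667 and P* = 40.6667.
With the tax, sellers need 7 more per unit: 48 - 2Q = 37 + Q + 7, so Q_t = 1.3333. Buyers pay P_b = 45.3333; sellers receive P_s = P_b - 7 = 38.3333.
Revenue is the tax times quantity traded: 7 x 1.3333 = 9.3333.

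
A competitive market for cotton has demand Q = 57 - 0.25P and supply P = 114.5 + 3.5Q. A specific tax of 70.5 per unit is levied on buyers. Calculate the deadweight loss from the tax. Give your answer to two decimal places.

Rewriting demand in inverse form: P = 228 - 4Q.
Pre-tax equilibrium: 228 - 4Q = 114.5 + 3.5Q gives Q* = 15.1333, P* = 167.4667.
A tax on buyers shifts demand down by 70.5: (228 - 70.5) - 4Q = 114.5 + 3.5Q, so Q_t = 5.7333. Buyers pay P_b = 205.0667; sellers receive P_s = P_b - 70.5 = 134.5667.
Deadweight loss is the triangle between the curves from Q_t to Q*: (1/2)(15.1333 - 5.7333)(70.5) = 331.35.

331.35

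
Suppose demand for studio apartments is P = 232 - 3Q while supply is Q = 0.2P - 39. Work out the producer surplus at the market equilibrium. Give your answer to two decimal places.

53.48

Rewriting supply in inverse form: P = 195 + 5Q.
Setting demand equal to supply, 37 = 8Q, so Q* = 4.625 and P* = 218.125.
PS is the area between P* and the supply curve from 0 to Q*: (1/2)(4.625)(23.125) = 53.4766.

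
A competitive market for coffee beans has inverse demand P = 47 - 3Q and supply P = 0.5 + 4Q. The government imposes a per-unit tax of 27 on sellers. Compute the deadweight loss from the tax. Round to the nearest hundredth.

Without the tax, 47 - 3Q = 0.5 + 4Q so Q* = 6.6429 and P* = 27.0714.
A tax on sellers shifts supply up by 27: 47 - 3Q = 0.5 + 4Q + 27, so Q_t = 2.7857. Buyers pay P_b = 38.6429; sellers receive P_s = P_b - 27 = 11.6429.
Deadweight loss is the triangle between the curves from Q_t to Q*: (1/2)(6.6429 - 2.7857)(27) = 52.0714.

52.07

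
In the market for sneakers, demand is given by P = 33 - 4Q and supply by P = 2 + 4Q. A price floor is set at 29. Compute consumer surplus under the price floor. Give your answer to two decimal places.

Without the control, 33 - 4Q = 2 + 4Q so Q* = 3.875 and P* = 17.5.
At the floor price 29, quantity demanded is (33 - 29)/4 = 1; demand is the short side, so Q = 1 trades at P = 29.
CS is the triangle under demand above 29: (1/2)(1)(33 - 29) = 2.

2.00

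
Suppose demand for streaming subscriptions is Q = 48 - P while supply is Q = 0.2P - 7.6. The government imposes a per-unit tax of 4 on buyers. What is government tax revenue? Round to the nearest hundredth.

4.00

Rewriting demand in inverse form: P = 48 - Q.
Rewriting supply in inverse form: P = 38 + 5Q.
Without the tax, 48 - Q = 38 + 5Q so Q* = 1.6667 and P* = 46.3333.
With the tax, buyers' net willingness to pay falls by 4: (48 - 4) - Q = 38 + 5Q, so Q_t = 1. Buyers pay P_b = 47; sellers receive P_s = P_b - 4 = 43.
Tax revenue = t x Q_t = 4 x 1 = 4.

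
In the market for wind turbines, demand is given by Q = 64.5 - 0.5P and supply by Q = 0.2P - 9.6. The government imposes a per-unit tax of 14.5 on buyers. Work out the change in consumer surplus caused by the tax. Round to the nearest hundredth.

-43.65

Rewriting demand in inverse form: P = 129 - 2Q.
Rewriting supply in inverse form: P = 48 + 5Q.
Without the tax, 129 - 2Q = 48 + 5Q so Q* = 11.5714 and P* = 105.8571.
A tax on buyers shifts demand down by 14.5: (129 - 14.5) - 2Q = 48 + 5Q, so Q_t = 9.5. Buyers pay P_b = 110; sellers receive P_s = P_b - 14.5 = 95.5.
Consumers lose the trapezoid between P* and P_b out to Q_t plus the triangle from Q_t to Q*: change in CS = 90.25 - 133.898 = -43.648.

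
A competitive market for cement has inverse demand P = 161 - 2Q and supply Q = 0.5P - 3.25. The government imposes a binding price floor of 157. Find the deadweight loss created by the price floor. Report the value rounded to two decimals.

2682.78

Rewriting supply in inverse form: P = 6.5 + 2Q.
Without the control, 161 - 2Q = 6.5 + 2Q so Q* = 38.625 and P* = 83.75.
At the floor price 157, quantity demanded is (161 - 157)/2 = 2; demand is the short side, so Q = 2 trades at P = 157.
At Q = 2 the demand price is 157 and the supply price is 10.5. Deadweight loss is the triangle between the curves from 2 to 38.625: (1/2)(157 - 10.5)(38.625 - 2) = 2682.7812.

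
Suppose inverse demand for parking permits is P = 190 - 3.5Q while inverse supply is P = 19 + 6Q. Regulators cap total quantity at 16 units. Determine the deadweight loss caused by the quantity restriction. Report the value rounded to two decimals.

19.00

Without the quota, 190 - 3.5Q = 19 + 6Q gives Q* = 18.
At Q = 16 the demand price is 190 - 3.5(16) = 134 and the supply price is 19 + 6(16) = 115.
Deadweight loss is the triangle between the curves from 16 to 18: (1/2)(134 - 115)(18 - 16) = 19.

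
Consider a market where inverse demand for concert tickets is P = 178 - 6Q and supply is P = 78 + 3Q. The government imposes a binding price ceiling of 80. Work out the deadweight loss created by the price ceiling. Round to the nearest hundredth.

Without the control, 178 - 6Q = 78 + 3Q so Q* = 11.1111 and P* = 111.3333.
At P = 80, sellers supply (80 - 78)/3 = 0.6667 while buyers want more, so the quantity traded is 0.6667 at price 80.
At Q = 0.6667 the demand price is 174 and the supply price is 80. Deadweight loss is the triangle between the curves from 0.6667 to 11.1111: (1/2)(174 - 80)(11.1111 - 0.6667) = 490.8889.

490.89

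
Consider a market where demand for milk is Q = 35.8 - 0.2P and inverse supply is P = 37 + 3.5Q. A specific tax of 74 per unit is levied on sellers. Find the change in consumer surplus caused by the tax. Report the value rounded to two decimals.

Rewriting demand in inverse form: P = 179 - 5Q.
Pre-tax equilibrium: 179 - 5Q = 37 + 3.5Q gives Q* = 16.7059, P* = 95.4706.
A tax on sellers shifts supply up by 74: 179 - 5Q = 37 + 3.5Q + 74, so Q_t = 8. Buyers pay P_b = 139; sellers receive P_s = P_b - 74 = 65.
CS falls from (1/2)(16.7059)(83.5294) = 697.7163 to (1/2)(8)(40) = 160, a change of -537.7163.

-537.72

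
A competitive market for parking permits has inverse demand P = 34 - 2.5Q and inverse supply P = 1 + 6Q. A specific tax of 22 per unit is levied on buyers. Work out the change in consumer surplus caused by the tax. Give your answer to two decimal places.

-16.75

Without the tax, 34 - 2.5Q = 1 + 6Q so Q* = 3.8824 and P* = 24.2941.
With the tax, buyers' net willingness to pay falls by 22: (34 - 22) - 2.5Q = 1 + 6Q, so Q_t = 1.2941. Buyers pay P_b = 30.7647; sellers receive P_s = P_b - 22 = 8.7647.
Consumers lose the trapezoid between P* and P_b out to Q_t plus the triangle from Q_t to Q*: change in CS = 2.0934 - 18.8408 = -16.7474.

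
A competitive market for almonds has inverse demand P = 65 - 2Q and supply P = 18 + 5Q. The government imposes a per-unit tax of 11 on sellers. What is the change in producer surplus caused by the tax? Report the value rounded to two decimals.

Pre-tax equilibrium: 65 - 2Q = 18 + 5Q gives Q* = 6.7143, P* = 51.5714.
With the tax, sellers need 11 more per unit: 65 - 2Q = 18 + 5Q + 11, so Q_t = 5.1429. Buyers pay P_b = 54.7143; sellers receive P_s = P_b - 11 = 43.7143.
PS falls from (1/2)(6.7143)(33.5714) = 112.7041 to (1/2)(5.1429)(25.7143) = 66.1224, a change of -46.5816.

-46.58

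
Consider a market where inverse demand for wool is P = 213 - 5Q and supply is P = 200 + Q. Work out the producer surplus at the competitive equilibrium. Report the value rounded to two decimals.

2.35

Equilibrium: 213 - 5Q = 200 + Q, so Q* = 2.1667 and P* = 202.1667.
Producer surplus is the triangle above supply below P*: (1/2)(2.1667)(202.1667 - 200) = (1/2)(2.1667)(2.1667) = 2.3472.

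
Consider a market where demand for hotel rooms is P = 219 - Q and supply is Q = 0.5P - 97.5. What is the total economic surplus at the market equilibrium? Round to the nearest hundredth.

Rewriting supply in inverse form: P = 195 + 2Q.
Set 219 - Q = 195 + 2Q, which gives 24 = 3Q, so Q* = 8 and P* = 219 - (8) = 211.
CS = (1/2)(8)(8) = 32 and PS = (1/2)(8)(16) = 64, so total surplus = 96.

96.00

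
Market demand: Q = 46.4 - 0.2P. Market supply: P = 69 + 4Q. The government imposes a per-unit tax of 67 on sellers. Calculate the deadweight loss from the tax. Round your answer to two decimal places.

249.39

Rewriting demand in inverse form: P = 232 - 5Q.
Pre-tax equilibrium: 232 - 5Q = 69 + 4Q gives Q* = 18.1111, P* = 141.4444.
With the tax, sellers need 67 more per unit: 232 - 5Q = 69 + 4Q + 67, so Q_t = 10.6667. Buyers pay P_b = 178.6667; sellers receive P_s = P_b - 67 = 111.6667.
Deadweight loss is the triangle between the curves from Q_t to Q*: (1/2)(18.1111 - 10.6667)(67) = 249.3889.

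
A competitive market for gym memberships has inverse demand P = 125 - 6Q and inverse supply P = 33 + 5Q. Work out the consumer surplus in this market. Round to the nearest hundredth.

Equilibrium: 125 - 6Q = 33 + 5Q, so Q* = 8.3636 and P* = 74.8182.
Consumer surplus is the triangle under demand above P*: (1/2)(8.3636)(125 - 74.8182) = (1/2)(8.3636)(50.1818) = 209.8512.

209.85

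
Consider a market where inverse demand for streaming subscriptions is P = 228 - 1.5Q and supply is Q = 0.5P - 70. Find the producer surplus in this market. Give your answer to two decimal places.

632.16

Rewriting supply in inverse form: P = 140 + 2Q.
Equilibrium: 228 - 1.5Q = 140 + 2Q, so Q* = 25.1429 and P* = 190.2857.
PS is the area between P* and the supply curve from 0 to Q*: (1/2)(25.1429)(50.2857) = 632.1633.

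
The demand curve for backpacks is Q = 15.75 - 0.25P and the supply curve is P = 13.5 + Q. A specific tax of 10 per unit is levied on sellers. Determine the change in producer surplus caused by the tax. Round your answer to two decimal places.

Rewriting demand in inverse form: P = 63 - 4Q.
Pre-tax equilibrium: 63 - 4Q = 13.5 + Q gives Q* = 9.9, P* = 23.4.
With the tax, sellers need 10 more per unit: 63 - 4Q = 13.5 + Q + 10, so Q_t = 7.9. Buyers pay P_b = 31.4; sellers receive P_s = P_b - 10 = 21.4.
PS falls from (1/2)(9.9)(9.9) = 49.005 to (1/2)(7.9)(7.9) = 31.205, a change of -17.8.

-17.80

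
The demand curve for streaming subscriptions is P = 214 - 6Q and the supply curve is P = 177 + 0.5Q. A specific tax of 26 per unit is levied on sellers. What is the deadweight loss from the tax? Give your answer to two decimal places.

52.00

Without the tax, 214 - 6Q = 177 + 0.5Q so Q* = 5.6923 and P* = 179.8462.
With the tax, sellers need 26 more per unit: 214 - 6Q = 177 + 0.5Q + 26, so Q_t = 1.6923. Buyers pay P_b = 203.8462; sellers receive P_s = P_b - 26 = 177.8462.
The welfare triangle lost has base Q* - Q_t = 4 and height t = 26, so DWL = (1/2)(4)(26) = 52.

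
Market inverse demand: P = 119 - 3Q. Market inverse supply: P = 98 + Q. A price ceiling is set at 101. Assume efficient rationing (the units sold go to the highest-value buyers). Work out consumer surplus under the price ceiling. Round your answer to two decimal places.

Free-market equilibrium: 119 - 3Q = 98 + Q gives Q* = 5.25, P* = 103.25.
At the ceiling price 101, quantity supplied is (101 - 98)/1 = 3; supply is the short side, so Q = 3 trades at P = 101.
The demand price at Q = 3 is 110. CS is the trapezoid between demand and 101 over [0, 3]: (1/2)[(119 - 101) + (110 - 101)](3) = 40.5.

40.50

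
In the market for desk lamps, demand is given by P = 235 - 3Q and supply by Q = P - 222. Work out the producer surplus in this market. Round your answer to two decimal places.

5.28

Rewriting supply in inverse form: P = 222 + Q.
Set 235 - 3Q = 222 + Q, which gives 13 = 4Q, so Q* = 3.25 and P* = 235 - 3(3.25) = 225.25.
PS is the area between P* and the supply curve from 0 to Q*: (1/2)(3.25)(3.25) = 5.2812.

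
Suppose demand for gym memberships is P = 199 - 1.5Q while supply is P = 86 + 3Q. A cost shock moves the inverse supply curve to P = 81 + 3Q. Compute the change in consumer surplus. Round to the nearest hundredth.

Initial equilibrium: Q_0 = 25.1111, P_0 = 161.3333; CS_0 = (1/2)(25.1111)(37.6667) = 472.9259, PS_0 = (1/2)(25.1111)(75.3333) = 945.8519.
New equilibrium: 199 - 1.5Q = 81 + 3Q gives Q_1 = 26.2222, P_1 = 159.6667; CS_1 = 515.7037, PS_1 = 1031.4074.
Change in consumer surplus = 515.7037 - 472.9259 = 42.7778.

42.78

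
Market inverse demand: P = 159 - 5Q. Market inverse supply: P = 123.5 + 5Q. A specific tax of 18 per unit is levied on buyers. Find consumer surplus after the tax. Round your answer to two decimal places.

Without the tax, 159 - 5Q = 123.5 + 5Q so Q* = 3.55 and P* = 141.25.
With the tax, buyers' net willingness to pay falls by 18: (159 - 18) - 5Q = 123.5 + 5Q, so Q_t = 1.75. Buyers pay P_b = 150.25; sellers receive P_s = P_b - 18 = 132.25.
CS = (1/2)(Q_t)(159 - P_b) = (1/2)(1.75)(8.75) = 7.6562.

7.66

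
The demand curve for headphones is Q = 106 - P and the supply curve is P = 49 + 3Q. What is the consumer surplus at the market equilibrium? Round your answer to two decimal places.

101.53

Rewriting demand in inverse form: P = 106 - Q.
Set 106 - Q = 49 + 3Q, which gives 57 = 4Q, so Q* = 14.25 and P* = 106 - (14.25) = 91.75.
Consumer surplus is the triangle under demand above P*: (1/2)(14.25)(106 - 91.75) = (1/2)(14.25)(14.25) = 101.5312.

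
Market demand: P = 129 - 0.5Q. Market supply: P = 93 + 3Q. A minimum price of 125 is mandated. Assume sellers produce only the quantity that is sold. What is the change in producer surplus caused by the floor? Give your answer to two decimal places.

Free-market equilibrium: 129 - 0.5Q = 93 + 3Q gives Q* = 10.2857, P* = 123.8571.
At P = 125, buyers demand (129 - 125)/0.5 = 8 while sellers would supply more, so the quantity traded is 8 at price 125.
PS goes from (1/2)(10.2857)(30.8571) = 158.6939 to 160 (computed as (125 - 93)(8) - (1/2)(3)(8)^2), a change of 1.3061.

1.31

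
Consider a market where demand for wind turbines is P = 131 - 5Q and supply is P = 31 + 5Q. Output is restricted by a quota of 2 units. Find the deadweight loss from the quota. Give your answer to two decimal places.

320.00

Without the quota, 131 - 5Q = 31 + 5Q gives Q* = 10.
At Q = 2 the demand price is 131 - 5(2) = 121 and the supply price is 31 + 5(2) = 41.
DWL = (1/2)(gap between curves at 2) x (Q* - 2) = (1/2)(80)(8) = 320.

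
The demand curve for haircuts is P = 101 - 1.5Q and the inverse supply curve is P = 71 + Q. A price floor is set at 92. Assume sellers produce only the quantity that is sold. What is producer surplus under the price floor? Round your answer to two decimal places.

108.00

Free-market equilibrium: 101 - 1.5Q = 71 + Q gives Q* = 12, P* = 83.
At the floor price 92, quantity demanded is (101 - 92)/1.5 = 6; demand is the short side, so Q = 6 trades at P = 92.
The supply price at Q = 6 is 77. PS is the trapezoid between 92 and supply over [0, 6]: (1/2)[(92 - 71) + (92 - 77)](6) = 108.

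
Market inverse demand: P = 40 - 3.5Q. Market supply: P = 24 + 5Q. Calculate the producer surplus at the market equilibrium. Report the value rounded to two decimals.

Equilibrium: 40 - 3.5Q = 24 + 5Q, so Q* = 1.8824 and P* = 33.4118.
Producer surplus is the triangle above supply below P*: (1/2)(1.8824)(33.4118 - 24) = (1/2)(1.8824)(9.4118) = 8.8581.

8.86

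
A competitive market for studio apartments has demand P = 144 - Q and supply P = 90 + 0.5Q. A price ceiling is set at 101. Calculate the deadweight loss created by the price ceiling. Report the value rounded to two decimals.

Without the control, 144 - Q = 90 + 0.5Q so Q* = 36 and P* = 108.
At P = 101, sellers supply (101 - 90)/0.5 = 22 while buyers want more, so the quantity traded is 22 at price 101.
The lost-trades triangle has base Q* - 22 = 14 and height equal to the gap between the curves at Q = 22, which is 122 - 101 = 21. DWL = (1/2)(14)(21) = 147.

147.00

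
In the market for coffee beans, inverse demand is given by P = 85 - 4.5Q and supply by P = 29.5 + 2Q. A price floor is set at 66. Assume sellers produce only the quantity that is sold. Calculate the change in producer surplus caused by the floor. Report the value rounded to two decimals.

63.38

Without the control, 85 - 4.5Q = 29.5 + 2Q so Q* = 8.5385 and P* = 46.5769.
At P = 66, buyers demand (85 - 66)/4.5 = 4.2222 while sellers would supply more, so the quantity traded is 4.2222 at price 66.
PS goes from (1/2)(8.5385)(17.0769) = 72.9053 to 136.284 (computed as (66 - 29.5)(4.2222) - (1/2)(2)(4.2222)^2), a change of 63.3786.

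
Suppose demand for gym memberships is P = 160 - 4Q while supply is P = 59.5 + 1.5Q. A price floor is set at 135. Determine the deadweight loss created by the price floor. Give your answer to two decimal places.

397.50

Free-market equilibrium: 160 - 4Q = 59.5 + 1.5Q gives Q* = 18.2727, P* = 86.9091.
At P = 135, buyers demand (160 - 135)/4 = 6.25 while sellers would supply more, so the quantity traded is 6.25 at price 135.
At Q = 6.25 the demand price is 135 and the supply price is 68.875. Deadweight loss is the triangle between the curves from 6.25 to 18.2727: (1/2)(135 - 68.875)(18.2727 - 6.25) = 397.5014.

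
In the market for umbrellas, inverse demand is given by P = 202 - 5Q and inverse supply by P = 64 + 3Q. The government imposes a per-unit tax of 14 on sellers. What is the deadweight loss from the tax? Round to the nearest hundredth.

Pre-tax equilibrium: 202 - 5Q = 64 + 3Q gives Q* = 17.25, P* = 115.75.
A tax on sellers shifts supply up by 14: 202 - 5Q = 64 + 3Q + 14, so Q_t = 15.5. Buyers pay P_b = 124.5; sellers receive P_s = P_b - 14 = 110.5.
Deadweight loss is the triangle between the curves from Q_t to Q*: (1/2)(17.25 - 15.5)(14) = 12.25.

12.25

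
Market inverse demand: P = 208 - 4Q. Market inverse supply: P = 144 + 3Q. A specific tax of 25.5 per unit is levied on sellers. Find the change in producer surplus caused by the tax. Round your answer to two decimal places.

Pre-tax equilibrium: 208 - 4Q = 144 + 3Q gives Q* = 9.1429, P* = 171.4286.
With the tax, sellers need 25.5 more per unit: 208 - 4Q = 144 + 3Q + 25.5, so Q_t = 5.5. Buyers pay P_b = 186; sellers receive P_s = P_b - 25.5 = 160.5.
Producers lose the trapezoid between P_s and P* out to Q_t plus the triangle from Q_t to Q*: change in PS = 45.375 - 125.3878 = -80.0128.

-80.01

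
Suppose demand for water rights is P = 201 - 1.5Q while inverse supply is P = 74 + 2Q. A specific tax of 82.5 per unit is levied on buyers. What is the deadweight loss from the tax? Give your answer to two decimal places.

Pre-tax equilibrium: 201 - 1.5Q = 74 + 2Q gives Q* = 36.2857, P* = 146.5714.
With the tax, buyers' net willingness to pay falls by 82.5: (201 - 82.5) - 1.5Q = 74 + 2Q, so Q_t = 12.7143. Buyers pay P_b = 181.9286; sellers receive P_s = P_b - 82.5 = 99.4286.
Deadweight loss is the triangle between the curves from Q_t to Q*: (1/2)(36.2857 - 12.7143)(82.5) = 972.3214.

972.32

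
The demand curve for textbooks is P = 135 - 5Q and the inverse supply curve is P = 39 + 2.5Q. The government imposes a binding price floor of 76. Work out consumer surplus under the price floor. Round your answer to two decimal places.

348.10

Without the control, 135 - 5Q = 39 + 2.5Q so Q* = 12.8 and P* = 71.
At the floor price 76, quantity demanded is (135 - 76)/5 = 11.8; demand is the short side, so Q = 11.8 trades at P = 76.
CS is the triangle under demand above 76: (1/2)(11.8)(135 - 76) = 348.1.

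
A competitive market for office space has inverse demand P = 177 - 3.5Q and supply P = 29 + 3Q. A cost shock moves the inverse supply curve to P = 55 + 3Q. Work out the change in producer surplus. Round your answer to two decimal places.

Initial equilibrium: Q_0 = 22.7692, P_0 = 97.3077; CS_0 = (1/2)(22.7692)(79.6923) = 907.2663, PS_0 = (1/2)(22.7692)(68.3077) = 777.6568.
New equilibrium: 177 - 3.5Q = 55 + 3Q gives Q_1 = 18.7692, P_1 = 111.3077; CS_1 = 616.497, PS_1 = 528.426.
Change in producer surplus = 528.426 - 777.6568 = -249.2308.

-249.23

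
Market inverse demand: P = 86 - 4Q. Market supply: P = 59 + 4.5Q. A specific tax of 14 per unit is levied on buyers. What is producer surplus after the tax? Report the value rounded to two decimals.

Pre-tax equilibrium: 86 - 4Q = 59 + 4.5Q gives Q* = 3.1765, P* = 73.2941.
A tax on buyers shifts demand down by 14: (86 - 14) - 4Q = 59 + 4.5Q, so Q_t = 1.5294. Buyers pay P_b = 79.8824; sellers receive P_s = P_b - 14 = 65.8824.
PS = (1/2)(Q_t)(P_s - 59) = (1/2)(1.5294)(6.8824) = 5.263.

5.26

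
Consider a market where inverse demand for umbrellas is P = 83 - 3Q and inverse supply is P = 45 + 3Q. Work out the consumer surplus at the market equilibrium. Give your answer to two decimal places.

Setting demand equal to supply, 38 = 6Q, so Q* = 6.3333 and P* = 64.
Consumer surplus is the triangle under demand above P*: (1/2)(6.3333)(83 - 64) = (1/2)(6.3333)(19) = 60.1667.

60.17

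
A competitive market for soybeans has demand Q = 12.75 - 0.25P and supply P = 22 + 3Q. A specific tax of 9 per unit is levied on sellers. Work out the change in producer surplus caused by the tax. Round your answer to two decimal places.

Rewriting demand in inverse form: P = 51 - 4Q.
Without the tax, 51 - 4Q = 22 + 3Q so Q* = 4.1429 and P* = 34.4286.
A tax on sellers shifts supply up by 9: 51 - 4Q = 22 + 3Q + 9, so Q_t = 2.8571. Buyers pay P_b = 39.5714; sellers receive P_s = P_b - 9 = 30.5714.
PS falls from (1/2)(4.1429)(12.4286) = 25.7449 to (1/2)(2.8571)(8.5714) = 12.2449, a change of -13.5.

-13.50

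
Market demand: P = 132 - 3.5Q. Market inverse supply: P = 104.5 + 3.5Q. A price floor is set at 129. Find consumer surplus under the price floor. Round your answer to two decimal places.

Free-market equilibrium: 132 - 3.5Q = 104.5 + 3.5Q gives Q* = 3.9286, P* = 118.25.
At P = 129, buyers demand (132 - 129)/3.5 = 0.8571 while sellers would supply more, so the quantity traded is 0.8571 at price 129.
CS is the triangle under demand above 129: (1/2)(0.8571)(132 - 129) = 1.2857.

1.29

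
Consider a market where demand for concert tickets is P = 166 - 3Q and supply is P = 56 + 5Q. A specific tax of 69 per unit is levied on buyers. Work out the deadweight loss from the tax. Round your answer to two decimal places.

297.56

Without the tax, 166 - 3Q = 56 + 5Q so Q* = 13.75 and P* = 124.75.
A tax on buyers shifts demand down by 69: (166 - 69) - 3Q = 56 + 5Q, so Q_t = 5.125. Buyers pay P_b = 150.625; sellers receive P_s = P_b - 69 = 81.625.
The welfare triangle lost has base Q* - Q_t = 8.625 and height t = 69, so DWL = (1/2)(8.625)(69) = 297.5625.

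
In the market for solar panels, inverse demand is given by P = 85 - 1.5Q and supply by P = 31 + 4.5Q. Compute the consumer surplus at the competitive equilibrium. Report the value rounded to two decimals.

60.75

Setting demand equal to supply, 54 = 6Q, so Q* = 9 and P* = 71.5.
CS is the area between the demand curve and P* from 0 to Q*: (1/2)(9)(13.5) = 60.75.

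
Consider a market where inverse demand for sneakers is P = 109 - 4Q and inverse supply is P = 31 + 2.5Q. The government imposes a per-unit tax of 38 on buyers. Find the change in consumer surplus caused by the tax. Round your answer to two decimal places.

Without the tax, 109 - 4Q = 31 + 2.5Q so Q* = 12 and P* = 61.
A tax on buyers shifts demand down by 38: (109 - 38) - 4Q = 31 + 2.5Q, so Q_t = 6.1538. Buyers pay P_b = 84.3846; sellers receive P_s = P_b - 38 = 46.3846.
CS falls from (1/2)(12)(48) = 288 to (1/2)(6.1538)(24.6154) = 75.7396, a change of -212.2604.

-212.26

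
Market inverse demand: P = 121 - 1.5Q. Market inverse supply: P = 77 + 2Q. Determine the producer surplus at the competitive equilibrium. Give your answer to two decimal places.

158.04

Set 121 - 1.5Q = 77 + 2Q, which gives 44 = 3.5Q, so Q* = 12.5714 and P* = 121 - 1.5(12.5714) = 102.1429.
Producer surplus is the triangle above supply below P*: (1/2)(12.5714)(102.1429 - 77) = (1/2)(12.5714)(25.1429) = 158.0408.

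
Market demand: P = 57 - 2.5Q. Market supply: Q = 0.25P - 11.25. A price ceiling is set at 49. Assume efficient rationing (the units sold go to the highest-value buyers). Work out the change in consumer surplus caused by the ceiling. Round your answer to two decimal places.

Rewriting supply in inverse form: P = 45 + 4Q.
Without the control, 57 - 2.5Q = 45 + 4Q so Q* = 1.8462 and P* = 52.3846.
At the ceiling price 49, quantity supplied is (49 - 45)/4 = 1; supply is the short side, so Q = 1 trades at P = 49.
CS goes from (1/2)(1.8462)(4.6154) = 4.2604 to 6.75 (computed as (57 - 49)(1) - (1/2)(2.5)(1)^2), a change of 2.4896.

2.49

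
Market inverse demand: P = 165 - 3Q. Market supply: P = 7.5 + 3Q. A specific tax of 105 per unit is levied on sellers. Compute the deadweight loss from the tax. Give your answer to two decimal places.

918.75

Pre-tax equilibrium: 165 - 3Q = 7.5 + 3Q gives Q* = 26.25, P* = 86.25.
A tax on sellers shifts supply up by 105: 165 - 3Q = 7.5 + 3Q + 105, so Q_t = 8.75. Buyers pay P_b = 138.75; sellers receive P_s = P_b - 105 = 33.75.
The welfare triangle lost has base Q* - Q_t = 17.5 and height t = 105, so DWL = (1/2)(17.5)(105) = 918.75.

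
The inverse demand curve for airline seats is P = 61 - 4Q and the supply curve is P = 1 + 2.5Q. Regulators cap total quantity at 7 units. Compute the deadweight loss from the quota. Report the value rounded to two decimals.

Without the quota, 61 - 4Q = 1 + 2.5Q gives Q* = 9.2308.
At Q = 7 the demand price is 61 - 4(7) = 33 and the supply price is 1 + 2.5(7) = 18.5.
Deadweight loss is the triangle between the curves from 7 to 9.2308: (1/2)(33 - 18.5)(9.2308 - 7) = 16.1731.

16.17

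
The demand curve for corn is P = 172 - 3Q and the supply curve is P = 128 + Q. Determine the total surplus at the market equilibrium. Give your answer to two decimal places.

Equilibrium: 172 - 3Q = 128 + Q, so Q* = 11 and P* = 139.
CS = (1/2)(11)(33) = 181.5 and PS = (1/2)(11)(11) = 60.5, so total surplus = 242.

242.00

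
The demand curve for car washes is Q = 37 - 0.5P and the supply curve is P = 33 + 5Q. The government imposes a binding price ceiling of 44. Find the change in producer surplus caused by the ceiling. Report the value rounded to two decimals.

Rewriting demand in inverse form: P = 74 - 2Q.
Without the control, 74 - 2Q = 33 + 5Q so Q* = 5.8571 and P* = 62.2857.
At the ceiling price 44, quantity supplied is (44 - 33)/5 = 2.2; supply is the short side, so Q = 2.2 trades at P = 44.
PS goes from (1/2)(5.8571)(29.2857) = 85.7653 to 12.1 (computed as (44 - 33)(2.2) - (1/2)(5)(2.2)^2), a change of -73.6653.

-73.67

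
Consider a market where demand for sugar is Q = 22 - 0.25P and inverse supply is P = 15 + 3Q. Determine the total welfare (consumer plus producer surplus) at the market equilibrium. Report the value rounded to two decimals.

380.64

Rewriting demand in inverse form: P = 88 - 4Q.
Equilibrium: 88 - 4Q = 15 + 3Q, so Q* = 10.4286 and P* = 46.2857.
Total surplus is the full triangle between the curves from 0 to Q*: (1/2)(10.4286)(88 - 15) = 380.6429.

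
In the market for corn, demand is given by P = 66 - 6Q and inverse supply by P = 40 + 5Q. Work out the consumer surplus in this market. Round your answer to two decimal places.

Equilibrium: 66 - 6Q = 40 + 5Q, so Q* = 2.3636 and P* = 51.8182.
The demand choke price is 66, so CS = (1/2)(Q*)(66 - P*) = (1/2)(2.3636)(14.1818) = 16.7603.

16.76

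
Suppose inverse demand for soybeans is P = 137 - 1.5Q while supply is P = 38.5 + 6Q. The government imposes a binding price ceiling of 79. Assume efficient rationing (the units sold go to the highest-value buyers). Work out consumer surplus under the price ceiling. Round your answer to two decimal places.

357.33

Free-market equilibrium: 137 - 1.5Q = 38.5 + 6Q gives Q* = 13.1333, P* = 117.3.
At the ceiling price 79, quantity supplied is (79 - 38.5)/6 = 6.75; supply is the short side, so Q = 6.75 trades at P = 79.
The demand price at Q = 6.75 is 126.875. CS is the trapezoid between demand and 79 over [0, 6.75]: (1/2)[(137 - 79) + (126.875 - 79)](6.75) = 357.3281.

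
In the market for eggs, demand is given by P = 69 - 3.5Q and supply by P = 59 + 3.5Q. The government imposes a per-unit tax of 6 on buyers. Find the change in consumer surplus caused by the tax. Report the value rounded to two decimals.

Pre-tax equilibrium: 69 - 3.5Q = 59 + 3.5Q gives Q* = 1.4286, P* = 64.
A tax on buyers shifts demand down by 6: (69 - 6) - 3.5Q = 59 + 3.5Q, so Q_t = 0.5714. Buyers pay P_b = 67; sellers receive P_s = P_b - 6 = 61.
Consumers lose the trapezoid between P* and P_b out to Q_t plus the triangle from Q_t to Q*: change in CS = 0.5714 - 3.5714 = -3.

-3.00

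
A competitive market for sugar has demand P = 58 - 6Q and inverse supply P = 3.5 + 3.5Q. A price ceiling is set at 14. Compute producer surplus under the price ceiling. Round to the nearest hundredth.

15.75

Without the control, 58 - 6Q = 3.5 + 3.5Q so Q* = 5.7368 and P* = 23.5789.
At P = 14, sellers supply (14 - 3.5)/3.5 = 3 while buyers want more, so the quantity traded is 3 at price 14.
PS is the triangle above supply below 14: (1/2)(3)(14 - 3.5) = 15.75.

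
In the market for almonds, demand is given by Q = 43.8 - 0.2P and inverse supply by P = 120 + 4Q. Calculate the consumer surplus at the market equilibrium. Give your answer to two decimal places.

302.50

Rewriting demand in inverse form: P = 219 - 5Q.
Setting demand equal to supply, 99 = 9Q, so Q* = 11 and P* = 164.
The demand choke price is 219, so CS = (1/2)(Q*)(219 - P*) = (1/2)(11)(55) = 302.5.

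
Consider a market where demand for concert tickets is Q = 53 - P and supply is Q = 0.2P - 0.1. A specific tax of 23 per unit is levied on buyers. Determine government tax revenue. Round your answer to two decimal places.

113.08

Rewriting demand in inverse form: P = 53 - Q.
Rewriting supply in inverse form: P = 0.5 + 5Q.
Pre-tax equilibrium: 53 - Q = 0.5 + 5Q gives Q* = 8.75, P* = 44.25.
A tax on buyers shifts demand down by 23: (53 - 23) - Q = 0.5 + 5Q, so Q_t = 4.9167. Buyers pay P_b = 48.0833; sellers receive P_s = P_b - 23 = 25.0833.
Tax revenue = t x Q_t = 23 x 4.9167 = 113.0833.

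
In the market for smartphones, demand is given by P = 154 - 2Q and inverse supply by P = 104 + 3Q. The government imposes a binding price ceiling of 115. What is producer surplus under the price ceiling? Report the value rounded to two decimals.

Free-market equilibrium: 154 - 2Q = 104 + 3Q gives Q* = 10, P* = 134.
At the ceiling price 115, quantity supplied is (115 - 104)/3 = 3.6667; supply is the short side, so Q = 3.6667 trades at P = 115.
PS is the triangle above supply below 115: (1/2)(3.6667)(115 - 104) = 20.1667.

20.17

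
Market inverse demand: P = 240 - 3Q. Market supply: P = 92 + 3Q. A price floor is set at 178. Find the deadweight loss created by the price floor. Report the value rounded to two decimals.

Without the control, 240 - 3Q = 92 + 3Q so Q* = 24.6667 and P* = 166.
At the floor price 178, quantity demanded is (240 - 178)/3 = 20.6667; demand is the short side, so Q = 20.6667 trades at P = 178.
At Q = 20.6667 the demand price is 178 and the supply price is 154. Deadweight loss is the triangle between the curves from 20.6667 to 24.6667: (1/2)(178 - 154)(24.6667 - 20.6667) = 48.

48.00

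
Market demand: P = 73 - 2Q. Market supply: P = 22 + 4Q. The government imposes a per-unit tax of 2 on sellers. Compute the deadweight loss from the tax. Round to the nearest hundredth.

0.33

Without the tax, 73 - 2Q = 22 + 4Q so Q* = 8.5 and P* = 56.
A tax on sellers shifts supply up by 2: 73 - 2Q = 22 + 4Q + 2, so Q_t = 8.1667. Buyers pay P_b = 56.6667; sellers receive P_s = P_b - 2 = 54.6667.
The welfare triangle lost has base Q* - Q_t = 0.3333 and height t = 2, so DWL = (1/2)(0.3333)(2) = 0.3333.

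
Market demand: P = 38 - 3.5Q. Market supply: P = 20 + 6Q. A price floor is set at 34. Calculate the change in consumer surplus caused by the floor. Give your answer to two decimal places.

-4.00

Free-market equilibrium: 38 - 3.5Q = 20 + 6Q gives Q* = 1.8947, P* = 31.3684.
At the floor price 34, quantity demanded is (38 - 34)/3.5 = 1.1429; demand is the short side, so Q = 1.1429 trades at P = 34.
CS goes from (1/2)(1.8947)(6.6316) = 6.2825 to 2.2857 (computed as (38 - 34)(1.1429) - (1/2)(3.5)(1.1429)^2), a change of -3.9968.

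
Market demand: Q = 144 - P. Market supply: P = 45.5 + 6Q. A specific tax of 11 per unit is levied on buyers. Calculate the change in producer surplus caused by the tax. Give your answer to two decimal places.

-125.27

Rewriting demand in inverse form: P = 144 - Q.
Without the tax, 144 - Q = 45.5 + 6Q so Q* = 14.0714 and P* = 129.9286.
With the tax, buyers' net willingness to pay falls by 11: (144 - 11) - Q = 45.5 + 6Q, so Q_t = 12.5. Buyers pay P_b = 131.5; sellers receive P_s = P_b - 11 = 120.5.
PS falls from (1/2)(14.0714)(84.4286) = 594.0153 to (1/2)(12.5)(75) = 468.75, a change of -125.2653.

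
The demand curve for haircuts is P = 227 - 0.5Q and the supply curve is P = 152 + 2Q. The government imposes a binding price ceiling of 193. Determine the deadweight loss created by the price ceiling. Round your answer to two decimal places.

112.81

Without the control, 227 - 0.5Q = 152 + 2Q so Q* = 30 and P* = 212.
At P = 193, sellers supply (193 - 152)/2 = 20.5 while buyers want more, so the quantity traded is 20.5 at price 193.
The lost-trades triangle has base Q* - 20.5 = 9.5 and height equal to the gap between the curves at Q = 20.5, which is 216.75 - 193 = 23.75. DWL = (1/2)(9.5)(23.75) = 112.8125.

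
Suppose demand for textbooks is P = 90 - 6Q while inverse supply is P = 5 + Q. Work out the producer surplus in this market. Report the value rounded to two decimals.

73.72

Setting demand equal to supply, 85 = 7Q, so Q* = 12.1429 and P* = 17.1429.
PS is the area between P* and the supply curve from 0 to Q*: (1/2)(12.1429)(12.1429) = 73.7245.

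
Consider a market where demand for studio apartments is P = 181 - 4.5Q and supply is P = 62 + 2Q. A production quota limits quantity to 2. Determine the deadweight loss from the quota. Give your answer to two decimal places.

Without the quota, 181 - 4.5Q = 62 + 2Q gives Q* = 18.3077.
At Q = 2 the demand price is 181 - 4.5(2) = 172 and the supply price is 62 + 2(2) = 66.
DWL = (1/2)(gap between curves at 2) x (Q* - 2) = (1/2)(106)(16.3077) = 864.3077.

864.31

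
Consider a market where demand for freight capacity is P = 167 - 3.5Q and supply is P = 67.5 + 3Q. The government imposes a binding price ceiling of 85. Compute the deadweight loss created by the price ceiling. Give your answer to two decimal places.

Free-market equilibrium: 167 - 3.5Q = 67.5 + 3Q gives Q* = 15.3077, P* = 113.4231.
At P = 85, sellers supply (85 - 67.5)/3 = 5.8333 while buyers want more, so the quantity traded is 5.8333 at price 85.
The lost-trades triangle has base Q* - 5.8333 = 9.4744 and height equal to the gap between the curves at Q = 5.8333, which is 146.5833 - 85 = 61.5833. DWL = (1/2)(9.4744)(61.5833) = 291.7313.

291.73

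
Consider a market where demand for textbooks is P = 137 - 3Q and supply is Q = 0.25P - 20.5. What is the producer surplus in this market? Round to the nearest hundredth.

123.47

Rewriting supply in inverse form: P = 82 + 4Q.
Equilibrium: 137 - 3Q = 82 + 4Q, so Q* = 7.8571 and P* = 113.4286.
Producer surplus is the triangle above supply below P*: (1/2)(7.8571)(113.4286 - 82) = (1/2)(7.8571)(31.4286) = 123.4694.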